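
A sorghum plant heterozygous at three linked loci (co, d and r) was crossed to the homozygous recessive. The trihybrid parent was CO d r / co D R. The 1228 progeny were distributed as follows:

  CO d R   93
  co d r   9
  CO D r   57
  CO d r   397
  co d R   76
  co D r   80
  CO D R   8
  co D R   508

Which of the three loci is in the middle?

The two rarest classes, co d r and CO D R, are the double crossovers. Comparing them with the parentals, only the co allele has switched, so co is the middle locus and the order is d – co – r.

co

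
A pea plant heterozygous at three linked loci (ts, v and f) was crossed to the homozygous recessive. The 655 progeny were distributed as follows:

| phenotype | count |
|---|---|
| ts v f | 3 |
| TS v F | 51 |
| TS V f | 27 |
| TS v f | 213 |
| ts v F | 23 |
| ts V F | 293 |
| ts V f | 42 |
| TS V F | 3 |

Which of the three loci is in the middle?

ts

The two most frequent reciprocal classes, TS v f and ts V F, are the parental types, so the F1 was TS v f / ts V F.
The two rarest classes, ts v f and TS V F, are the double crossovers. Comparing them with the parentals, only the ts allele has switched, so ts is the middle locus and the order is v – ts – f.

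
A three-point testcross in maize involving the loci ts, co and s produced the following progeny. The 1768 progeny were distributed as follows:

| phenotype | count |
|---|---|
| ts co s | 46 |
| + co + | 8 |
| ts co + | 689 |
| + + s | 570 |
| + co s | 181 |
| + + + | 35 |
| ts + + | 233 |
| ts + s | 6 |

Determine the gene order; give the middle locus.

ts

The two most frequent reciprocal classes, ts co + and + + s, are the parental types, so the F1 was ts co + / + + s.
The two rarest classes, + co + and ts + s, are the double crossovers. Comparing them with the parentals, only the ts allele has switched, so ts is the middle locus and the order is s – ts – co.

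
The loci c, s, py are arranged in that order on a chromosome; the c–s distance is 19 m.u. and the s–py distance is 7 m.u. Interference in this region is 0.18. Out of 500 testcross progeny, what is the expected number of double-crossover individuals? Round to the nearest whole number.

5

Map distances give recombination frequencies of 0.190 and 0.070 for the two intervals.
With interference 0.18 (so coincidence = 0.82), expected double-crossover frequency = 0.190 × 0.070 × 0.82 = 0.01091.
Expected number = 0.01091 × 500 = 5.45 ≈ 5.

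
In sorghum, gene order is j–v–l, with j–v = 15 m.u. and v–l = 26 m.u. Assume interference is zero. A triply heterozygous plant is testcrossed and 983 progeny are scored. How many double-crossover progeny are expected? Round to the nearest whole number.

Map distances give recombination frequencies of 0.150 and 0.260 for the two intervals.
With no interference, expected double-crossover frequency = 0.150 × 0.260 = 0.03900.
Expected number = 0.03900 × 983 = 38.34 ≈ 38.

38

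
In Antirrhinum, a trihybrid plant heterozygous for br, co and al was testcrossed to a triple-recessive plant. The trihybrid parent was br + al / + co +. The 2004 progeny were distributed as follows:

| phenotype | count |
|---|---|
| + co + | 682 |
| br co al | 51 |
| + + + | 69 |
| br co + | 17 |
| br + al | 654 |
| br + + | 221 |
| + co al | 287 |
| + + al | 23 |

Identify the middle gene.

The two rarest classes, + + al and br co +, are the double crossovers. Comparing them with the parentals, only the br allele has switched, so br is the middle locus and the order is co – br – al.

br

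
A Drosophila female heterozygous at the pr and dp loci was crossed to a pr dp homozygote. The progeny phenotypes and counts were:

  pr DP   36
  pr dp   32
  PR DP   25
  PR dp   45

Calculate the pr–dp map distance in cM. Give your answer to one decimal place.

The two most frequent classes, PR dp (45) and pr DP (36), are the parental types, so the F1 was PR dp / pr DP.
The recombinant classes are PR DP and pr dp: 25 + 32 = 57.
Recombination frequency = 57/138 = 0.4130 ≈ 41.3%, i.e. 41.3 cM.

41.3 cM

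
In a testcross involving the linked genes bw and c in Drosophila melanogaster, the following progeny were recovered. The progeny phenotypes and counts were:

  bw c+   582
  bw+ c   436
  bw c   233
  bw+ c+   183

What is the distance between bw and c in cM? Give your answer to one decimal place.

The two most frequent classes, bw+ c (436) and bw c+ (582), are the parental types, so the F1 was bw+ c / bw c+.
The recombinant classes are bw+ c+ and bw c: 183 + 233 = 416.
Recombination frequency = 416/1434 = 0.2901 ≈ 29.0%, i.e. 29.0 cM.

29.0 cM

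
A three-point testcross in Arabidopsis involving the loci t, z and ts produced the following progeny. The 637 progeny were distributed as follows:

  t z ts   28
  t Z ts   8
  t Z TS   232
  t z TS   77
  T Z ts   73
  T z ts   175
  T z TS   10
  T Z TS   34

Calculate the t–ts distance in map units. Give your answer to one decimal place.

The two most frequent reciprocal classes, t Z TS and T z ts, are the parental types, so the F1 was t Z TS / T z ts.
The two rarest classes, t Z ts and T z TS, are the double crossovers. Comparing them with the parentals, only the ts allele has switched, so ts is the middle locus and the order is t – ts – z.
Crossovers in the t–ts interval produce the single-crossover classes T Z TS and t z ts (34 + 28 = 62) plus the double crossovers (18).
RF(t–ts) = (62 + 18) / 637 = 80/637 = 0.1256 → 12.6 map units.

12.6 map units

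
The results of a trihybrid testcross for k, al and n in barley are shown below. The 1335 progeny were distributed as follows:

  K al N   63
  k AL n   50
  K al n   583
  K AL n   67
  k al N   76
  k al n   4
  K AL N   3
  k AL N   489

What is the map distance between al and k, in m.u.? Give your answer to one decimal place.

11.2 m.u.

The two most frequent reciprocal classes, K al n and k AL N, are the parental types, so the F1 was K al n / k AL N.
The two rarest classes, k al n and K AL N, are the double crossovers. Comparing them with the parentals, only the k allele has switched, so k is the middle locus and the order is n – k – al.
Crossovers in the k–al interval produce the single-crossover classes K AL n and k al N (67 + 76 = 143) plus the double crossovers (7).
RF(k–al) = (143 + 7) / 1335 = 150/1335 = 0.1124 → 11.2 m.u.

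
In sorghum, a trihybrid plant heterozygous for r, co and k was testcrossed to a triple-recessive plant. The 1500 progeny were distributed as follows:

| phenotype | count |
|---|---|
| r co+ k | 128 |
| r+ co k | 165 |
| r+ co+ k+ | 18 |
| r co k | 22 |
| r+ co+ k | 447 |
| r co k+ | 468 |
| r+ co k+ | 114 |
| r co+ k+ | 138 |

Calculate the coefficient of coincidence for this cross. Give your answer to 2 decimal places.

0.62

The two most frequent reciprocal classes, r+ co+ k and r co k+, are the parental types, so the F1 was r+ co+ k / r co k+.
The two rarest classes, r+ co+ k+ and r co k, are the double crossovers. Comparing them with the parentals, only the k allele has switched, so k is the middle locus and the order is co – k – r.
co–k: (303 + 40)/1500 = 0.2287; k–r: (242 + 40)/1500 = 0.1880.
Expected DCO frequency = 0.2287 × 0.1880 ≈ 0.04300; observed = 40/1500 ≈ 0.02667.
Coefficient of coincidence = 0.02667/0.04300 ≈ 0.62.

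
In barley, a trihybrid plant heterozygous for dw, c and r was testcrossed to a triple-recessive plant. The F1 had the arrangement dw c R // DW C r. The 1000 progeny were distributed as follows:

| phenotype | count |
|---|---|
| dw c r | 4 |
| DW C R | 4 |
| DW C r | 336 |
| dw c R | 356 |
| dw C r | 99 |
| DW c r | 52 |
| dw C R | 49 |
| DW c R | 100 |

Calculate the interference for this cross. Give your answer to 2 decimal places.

The two rarest classes, dw c r and DW C R, are the double crossovers. Comparing them with the parentals, only the r allele has switched, so r is the middle locus and the order is dw – r – c.
dw–r: (199 + 8)/1000 = 0.2070; r–c: (101 + 8)/1000 = 0.1090.
Expected DCO frequency = 0.2070 × 0.1090 ≈ 0.02256; observed = 8/1000 ≈ 0.00800.
Coefficient of coincidence = 0.00800/0.02256 ≈ 0.35; interference = 1 − 0.35 = 0.65.

0.65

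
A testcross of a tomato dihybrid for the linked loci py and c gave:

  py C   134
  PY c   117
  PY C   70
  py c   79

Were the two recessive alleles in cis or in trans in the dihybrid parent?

trans

The two most frequent classes are PY c (117) and py C (134); these are the parental (non-recombinant) types.
So the F1 carried PY c on one chromosome and py C on the other — the recessive alleles are on opposite chromosomes (trans / repulsion).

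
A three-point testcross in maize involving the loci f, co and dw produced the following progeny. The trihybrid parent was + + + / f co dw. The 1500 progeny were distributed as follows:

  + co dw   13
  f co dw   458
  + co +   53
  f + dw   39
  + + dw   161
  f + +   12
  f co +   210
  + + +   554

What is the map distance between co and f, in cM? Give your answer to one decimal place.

7.8 cM

The two rarest classes, f + + and + co dw, are the double crossovers. Comparing them with the parentals, only the f allele has switched, so f is the middle locus and the order is co – f – dw.
Crossovers in the co–f interval produce the single-crossover classes + co + and f + dw (53 + 39 = 92) plus the double crossovers (25).
RF(co–f) = (92 + 25) / 1500 = 117/1500 = 0.0780 → 7.8 cM.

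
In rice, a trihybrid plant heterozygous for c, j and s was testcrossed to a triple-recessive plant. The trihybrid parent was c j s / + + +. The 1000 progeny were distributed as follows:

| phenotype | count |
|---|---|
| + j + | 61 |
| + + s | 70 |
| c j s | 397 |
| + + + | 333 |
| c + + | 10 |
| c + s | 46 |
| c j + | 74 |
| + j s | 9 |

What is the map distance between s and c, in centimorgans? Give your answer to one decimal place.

16.3 centimorgans

The two rarest classes, + j s and c + +, are the double crossovers. Comparing them with the parentals, only the c allele has switched, so c is the middle locus and the order is s – c – j.
Crossovers in the s–c interval produce the single-crossover classes c j + and + + s (74 + 70 = 144) plus the double crossovers (19).
RF(s–c) = (144 + 19) / 1000 = 163/1000 = 0.1630 → 16.3 centimorgans.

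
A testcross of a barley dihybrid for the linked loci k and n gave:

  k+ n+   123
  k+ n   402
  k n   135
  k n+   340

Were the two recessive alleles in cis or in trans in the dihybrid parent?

trans

The two most frequent classes are k+ n (402) and k n+ (340); these are the parental (non-recombinant) types.
So the F1 carried k+ n on one chromosome and k n+ on the other — the recessive alleles are on opposite chromosomes (trans / repulsion).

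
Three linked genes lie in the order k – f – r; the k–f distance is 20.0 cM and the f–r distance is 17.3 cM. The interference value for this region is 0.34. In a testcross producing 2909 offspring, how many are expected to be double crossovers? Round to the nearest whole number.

Map distances give recombination frequencies of 0.200 and 0.173 for the two intervals.
With interference 0.34 (so coincidence = 0.66), expected double-crossover frequency = 0.200 × 0.173 × 0.66 = 0.02284.
Expected number = 0.02284 × 2909 = 66.43 ≈ 66.

66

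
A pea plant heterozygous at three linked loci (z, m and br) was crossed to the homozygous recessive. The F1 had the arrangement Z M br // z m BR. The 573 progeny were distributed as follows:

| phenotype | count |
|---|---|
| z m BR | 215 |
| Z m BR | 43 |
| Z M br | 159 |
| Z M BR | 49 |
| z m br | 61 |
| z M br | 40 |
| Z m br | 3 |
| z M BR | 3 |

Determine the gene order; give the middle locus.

m

The two rarest classes, Z m br and z M BR, are the double crossovers. Comparing them with the parentals, only the m allele has switched, so m is the middle locus and the order is br – m – z.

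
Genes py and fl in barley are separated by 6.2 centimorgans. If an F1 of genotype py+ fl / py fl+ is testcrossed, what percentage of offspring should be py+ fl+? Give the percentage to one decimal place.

3.1%

A map distance of 6.2 centimorgans corresponds to a recombination frequency of 0.062.
The F1 is py+ fl / py fl+, so py+ fl+ is a recombinant gamete class with expected frequency r/2 = 0.062/2 = 0.0310.
That is 0.0310 = 3.1% of the progeny.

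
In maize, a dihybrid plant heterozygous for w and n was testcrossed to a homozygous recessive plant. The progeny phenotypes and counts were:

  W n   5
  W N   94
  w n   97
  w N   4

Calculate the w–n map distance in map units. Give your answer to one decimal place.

4.5 map units

The two most frequent classes, W N (94) and w n (97), are the parental types, so the F1 was W N / w n.
The recombinant classes are W n and w N: 5 + 4 = 9.
Recombination frequency = 9/200 = 0.0450 ≈ 4.5%, i.e. 4.5 map units.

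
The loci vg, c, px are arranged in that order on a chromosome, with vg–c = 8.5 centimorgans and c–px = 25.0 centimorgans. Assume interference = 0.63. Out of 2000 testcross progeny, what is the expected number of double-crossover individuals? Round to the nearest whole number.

Map distances give recombination frequencies of 0.085 and 0.250 for the two intervals.
With interference 0.63 (so coincidence = 0.37), expected double-crossover frequency = 0.085 × 0.250 × 0.37 = 0.00786.
Expected number = 0.00786 × 2000 = 15.72 ≈ 16.

16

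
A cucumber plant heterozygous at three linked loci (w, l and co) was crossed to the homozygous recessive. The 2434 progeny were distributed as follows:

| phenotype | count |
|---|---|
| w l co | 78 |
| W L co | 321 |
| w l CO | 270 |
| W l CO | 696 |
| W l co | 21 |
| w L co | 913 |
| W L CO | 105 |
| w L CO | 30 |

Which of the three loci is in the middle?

The two most frequent reciprocal classes, w L co and W l CO, are the parental types, so the F1 was w L co / W l CO.
The two rarest classes, w L CO and W l co, are the double crossovers. Comparing them with the parentals, only the co allele has switched, so co is the middle locus and the order is l – co – w.

co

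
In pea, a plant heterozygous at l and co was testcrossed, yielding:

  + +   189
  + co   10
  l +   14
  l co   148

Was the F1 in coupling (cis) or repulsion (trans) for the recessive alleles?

cis

The two most frequent classes are + + (189) and l co (148); these are the parental (non-recombinant) types.
So the F1 carried + + on one chromosome and l co on the other — the recessive alleles are on the same chromosome (cis / coupling).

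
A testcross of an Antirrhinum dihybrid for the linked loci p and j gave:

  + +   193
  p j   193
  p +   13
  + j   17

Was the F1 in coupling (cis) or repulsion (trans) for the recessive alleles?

cis

The two most frequent classes are + + (193) and p j (193); these are the parental (non-recombinant) types.
So the F1 carried + + on one chromosome and p j on the other — the recessive alleles are on the same chromosome (cis / coupling).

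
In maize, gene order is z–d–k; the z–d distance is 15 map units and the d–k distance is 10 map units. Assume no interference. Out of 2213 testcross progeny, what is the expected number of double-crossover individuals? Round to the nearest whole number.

33

Map distances give recombination frequencies of 0.150 and 0.100 for the two intervals.
With no interference, expected double-crossover frequency = 0.150 × 0.100 = 0.01500.
Expected number = 0.01500 × 2213 = 33.20 ≈ 33.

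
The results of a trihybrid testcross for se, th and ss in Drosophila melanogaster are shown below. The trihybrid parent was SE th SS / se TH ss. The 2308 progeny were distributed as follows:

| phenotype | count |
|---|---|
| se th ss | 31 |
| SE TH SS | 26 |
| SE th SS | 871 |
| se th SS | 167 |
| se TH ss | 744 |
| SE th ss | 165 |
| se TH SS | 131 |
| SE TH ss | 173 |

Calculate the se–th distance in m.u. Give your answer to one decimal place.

The two rarest classes, SE TH SS and se th ss, are the double crossovers. Comparing them with the parentals, only the th allele has switched, so th is the middle locus and the order is ss – th – se.
Crossovers in the th–se interval produce the single-crossover classes se th SS and SE TH ss (167 + 173 = 340) plus the double crossovers (57).
RF(th–se) = (340 + 57) / 2308 = 397/2308 = 0.1720 → 17.2 m.u.

17.2 m.u.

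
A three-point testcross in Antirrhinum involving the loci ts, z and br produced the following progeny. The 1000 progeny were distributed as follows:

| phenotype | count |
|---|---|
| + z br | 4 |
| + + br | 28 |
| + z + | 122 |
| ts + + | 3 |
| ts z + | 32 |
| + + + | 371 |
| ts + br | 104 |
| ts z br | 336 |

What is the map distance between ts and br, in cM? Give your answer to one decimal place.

6.7 cM

The two most frequent reciprocal classes, + + + and ts z br, are the parental types, so the F1 was + + + / ts z br.
The two rarest classes, ts + + and + z br, are the double crossovers. Comparing them with the parentals, only the ts allele has switched, so ts is the middle locus and the order is br – ts – z.
Crossovers in the br–ts interval produce the single-crossover classes + + br and ts z + (28 + 32 = 60) plus the double crossovers (7).
RF(br–ts) = (60 + 7) / 1000 = 67/1000 = 0.0670 → 6.7 cM.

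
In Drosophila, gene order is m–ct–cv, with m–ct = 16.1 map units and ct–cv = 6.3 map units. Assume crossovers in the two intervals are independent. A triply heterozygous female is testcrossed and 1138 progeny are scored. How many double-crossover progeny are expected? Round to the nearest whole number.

12

Map distances give recombination frequencies of 0.161 and 0.063 for the two intervals.
With no interference, expected double-crossover frequency = 0.161 × 0.063 = 0.01014.
Expected number = 0.01014 × 1138 = 11.54 ≈ 12.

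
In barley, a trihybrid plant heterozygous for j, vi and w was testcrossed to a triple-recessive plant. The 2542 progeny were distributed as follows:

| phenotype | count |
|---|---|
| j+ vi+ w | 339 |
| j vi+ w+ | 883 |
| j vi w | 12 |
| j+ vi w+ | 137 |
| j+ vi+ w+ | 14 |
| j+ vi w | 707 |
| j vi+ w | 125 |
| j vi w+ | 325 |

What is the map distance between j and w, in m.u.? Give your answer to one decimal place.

The two most frequent reciprocal classes, j+ vi w and j vi+ w+, are the parental types, so the F1 was j+ vi w / j vi+ w+.
The two rarest classes, j vi w and j+ vi+ w+, are the double crossovers. Comparing them with the parentals, only the j allele has switched, so j is the middle locus and the order is vi – j – w.
Crossovers in the j–w interval produce the single-crossover classes j+ vi w+ and j vi+ w (137 + 125 = 262) plus the double crossovers (26).
RF(j–w) = (262 + 26) / 2542 = 288/2542 = 0.1133 → 11.3 m.u.

11.3 m.u.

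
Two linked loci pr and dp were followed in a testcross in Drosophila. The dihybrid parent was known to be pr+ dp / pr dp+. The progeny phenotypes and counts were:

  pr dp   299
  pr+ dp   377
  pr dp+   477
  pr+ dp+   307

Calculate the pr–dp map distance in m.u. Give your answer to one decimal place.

The recombinant classes are pr+ dp+ and pr dp: 307 + 299 = 606.
Recombination frequency = 606/1460 = 0.4151 ≈ 41.5%, i.e. 41.5 m.u.

41.5 m.u.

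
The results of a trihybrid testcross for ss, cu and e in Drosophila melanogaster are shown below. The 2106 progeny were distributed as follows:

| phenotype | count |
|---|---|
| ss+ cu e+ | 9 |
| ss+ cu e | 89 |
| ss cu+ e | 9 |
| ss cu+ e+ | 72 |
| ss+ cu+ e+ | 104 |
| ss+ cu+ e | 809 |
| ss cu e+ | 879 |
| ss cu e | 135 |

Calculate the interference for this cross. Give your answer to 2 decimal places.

The two most frequent reciprocal classes, ss cu e+ and ss+ cu+ e, are the parental types, so the F1 was ss cu e+ / ss+ cu+ e.
The two rarest classes, ss+ cu e+ and ss cu+ e, are the double crossovers. Comparing them with the parentals, only the ss allele has switched, so ss is the middle locus and the order is e – ss – cu.
e–ss: (239 + 18)/2106 = 0.1220; ss–cu: (161 + 18)/2106 = 0.0850.
Expected DCO frequency = 0.1220 × 0.0850 ≈ 0.01037; observed = 18/2106 ≈ 0.00855.
Coefficient of coincidence = 0.00855/0.01037 ≈ 0.82; interference = 1 − 0.82 = 0.18.

0.18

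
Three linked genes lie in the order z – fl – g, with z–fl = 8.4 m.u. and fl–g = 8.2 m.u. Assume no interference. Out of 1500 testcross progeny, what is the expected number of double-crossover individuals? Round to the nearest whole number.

Map distances give recombination frequencies of 0.084 and 0.082 for the two intervals.
With no interference, expected double-crossover frequency = 0.084 × 0.082 = 0.00689.
Expected number = 0.00689 × 1500 = 10.33 ≈ 10.

10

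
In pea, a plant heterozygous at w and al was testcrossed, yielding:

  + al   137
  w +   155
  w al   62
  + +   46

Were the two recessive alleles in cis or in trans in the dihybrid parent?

trans

The two most frequent classes are + al (137) and w + (155); these are the parental (non-recombinant) types.
So the F1 carried + al on one chromosome and w + on the other — the recessive alleles are on opposite chromosomes (trans / repulsion).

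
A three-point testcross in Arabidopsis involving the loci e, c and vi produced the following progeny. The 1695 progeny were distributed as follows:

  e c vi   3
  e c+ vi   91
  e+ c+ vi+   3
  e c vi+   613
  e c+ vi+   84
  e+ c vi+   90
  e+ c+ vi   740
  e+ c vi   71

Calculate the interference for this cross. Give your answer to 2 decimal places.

0.66

The two most frequent reciprocal classes, e c vi+ and e+ c+ vi, are the parental types, so the F1 was e c vi+ / e+ c+ vi.
The two rarest classes, e c vi and e+ c+ vi+, are the double crossovers. Comparing them with the parentals, only the vi allele has switched, so vi is the middle locus and the order is e – vi – c.
e–vi: (181 + 6)/1695 = 0.1103; vi–c: (155 + 6)/1695 = 0.0950.
Expected DCO frequency = 0.1103 × 0.0950 ≈ 0.01048; observed = 6/1695 ≈ 0.00354.
Coefficient of coincidence = 0.00354/0.01048 ≈ 0.34; interference = 1 − 0.34 = 0.66.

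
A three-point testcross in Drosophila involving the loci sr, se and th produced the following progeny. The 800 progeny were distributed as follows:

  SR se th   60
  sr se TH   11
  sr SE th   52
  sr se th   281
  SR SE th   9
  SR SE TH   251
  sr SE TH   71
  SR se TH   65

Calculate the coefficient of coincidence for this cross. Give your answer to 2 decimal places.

0.77

The two most frequent reciprocal classes, sr se th and SR SE TH, are the parental types, so the F1 was sr se th / SR SE TH.
The two rarest classes, sr se TH and SR SE th, are the double crossovers. Comparing them with the parentals, only the th allele has switched, so th is the middle locus and the order is se – th – sr.
se–th: (117 + 20)/800 = 0.1713; th–sr: (131 + 20)/800 = 0.1888.
Expected DCO frequency = 0.1713 × 0.1888 ≈ 0.03234; observed = 20/800 ≈ 0.02500.
Coefficient of coincidence = 0.02500/0.03234 ≈ 0.77.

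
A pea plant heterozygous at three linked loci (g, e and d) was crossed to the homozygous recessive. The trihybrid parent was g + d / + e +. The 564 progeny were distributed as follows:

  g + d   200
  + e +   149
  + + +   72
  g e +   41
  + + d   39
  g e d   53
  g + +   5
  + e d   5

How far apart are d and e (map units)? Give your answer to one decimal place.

The two rarest classes, g + + and + e d, are the double crossovers. Comparing them with the parentals, only the d allele has switched, so d is the middle locus and the order is g – d – e.
Crossovers in the d–e interval produce the single-crossover classes g e d and + + + (53 + 72 = 125) plus the double crossovers (10).
RF(d–e) = (125 + 10) / 564 = 135/564 = 0.2394 → 23.9 map units.

23.9 map units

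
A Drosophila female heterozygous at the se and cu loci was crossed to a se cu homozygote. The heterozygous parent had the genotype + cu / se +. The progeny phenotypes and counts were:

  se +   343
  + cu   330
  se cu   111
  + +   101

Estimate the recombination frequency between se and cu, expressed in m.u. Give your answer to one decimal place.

The recombinant classes are + + and se cu: 101 + 111 = 212.
Recombination frequency = 212/885 = 0.2395 ≈ 24.0%, i.e. 24.0 m.u.

24.0 m.u.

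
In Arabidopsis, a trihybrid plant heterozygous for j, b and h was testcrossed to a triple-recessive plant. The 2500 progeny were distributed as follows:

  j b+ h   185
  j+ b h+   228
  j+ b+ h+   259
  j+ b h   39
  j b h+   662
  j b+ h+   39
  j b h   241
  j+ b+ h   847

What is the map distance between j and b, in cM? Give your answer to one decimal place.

19.6 cM

The two most frequent reciprocal classes, j b h+ and j+ b+ h, are the parental types, so the F1 was j b h+ / j+ b+ h.
The two rarest classes, j b+ h+ and j+ b h, are the double crossovers. Comparing them with the parentals, only the b allele has switched, so b is the middle locus and the order is j – b – h.
Crossovers in the j–b interval produce the single-crossover classes j+ b h+ and j b+ h (228 + 185 = 413) plus the double crossovers (78).
RF(j–b) = (413 + 78) / 2500 = 491/2500 = 0.1964 → 19.6 cM.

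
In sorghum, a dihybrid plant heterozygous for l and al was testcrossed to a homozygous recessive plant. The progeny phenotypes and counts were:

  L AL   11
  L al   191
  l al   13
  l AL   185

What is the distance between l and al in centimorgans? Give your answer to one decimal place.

The two most frequent classes, L al (191) and l AL (185), are the parental types, so the F1 was L al / l AL.
The recombinant classes are L AL and l al: 11 + 13 = 24.
Recombination frequency = 24/400 = 0.0600 ≈ 6.0%, i.e. 6.0 centimorgans.

6.0 centimorgans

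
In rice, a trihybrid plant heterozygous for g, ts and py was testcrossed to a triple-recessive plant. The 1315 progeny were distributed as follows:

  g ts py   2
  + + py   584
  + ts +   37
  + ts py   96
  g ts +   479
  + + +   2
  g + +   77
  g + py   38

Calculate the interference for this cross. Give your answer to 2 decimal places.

0.62

The two most frequent reciprocal classes, g ts + and + + py, are the parental types, so the F1 was g ts + / + + py.
The two rarest classes, g ts py and + + +, are the double crossovers. Comparing them with the parentals, only the py allele has switched, so py is the middle locus and the order is ts – py – g.
ts–py: (173 + 4)/1315 = 0.1346; py–g: (75 + 4)/1315 = 0.0601.
Expected DCO frequency = 0.1346 × 0.0601 ≈ 0.00809; observed = 4/1315 ≈ 0.00304.
Coefficient of coincidence = 0.00304/0.00809 ≈ 0.38; interference = 1 − 0.38 = 0.62.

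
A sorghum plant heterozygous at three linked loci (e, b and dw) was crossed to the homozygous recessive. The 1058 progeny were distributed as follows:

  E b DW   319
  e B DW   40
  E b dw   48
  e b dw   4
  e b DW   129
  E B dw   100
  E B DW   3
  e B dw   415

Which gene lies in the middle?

b

The two most frequent reciprocal classes, E b DW and e B dw, are the parental types, so the F1 was E b DW / e B dw.
The two rarest classes, E B DW and e b dw, are the double crossovers. Comparing them with the parentals, only the b allele has switched, so b is the middle locus and the order is dw – b – e.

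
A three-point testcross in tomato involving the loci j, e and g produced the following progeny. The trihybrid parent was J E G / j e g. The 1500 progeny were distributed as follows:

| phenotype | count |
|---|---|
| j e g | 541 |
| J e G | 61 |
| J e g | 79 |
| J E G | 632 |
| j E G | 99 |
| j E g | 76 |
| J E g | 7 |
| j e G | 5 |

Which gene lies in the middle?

g

The two rarest classes, J E g and j e G, are the double crossovers. Comparing them with the parentals, only the g allele has switched, so g is the middle locus and the order is j – g – e.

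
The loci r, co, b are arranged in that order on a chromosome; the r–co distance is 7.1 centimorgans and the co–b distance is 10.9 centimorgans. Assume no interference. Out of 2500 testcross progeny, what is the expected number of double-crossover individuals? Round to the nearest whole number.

Map distances give recombination frequencies of 0.071 and 0.109 for the two intervals.
With no interference, expected double-crossover frequency = 0.071 × 0.109 = 0.00774.
Expected number = 0.00774 × 2500 = 19.35 ≈ 19.

19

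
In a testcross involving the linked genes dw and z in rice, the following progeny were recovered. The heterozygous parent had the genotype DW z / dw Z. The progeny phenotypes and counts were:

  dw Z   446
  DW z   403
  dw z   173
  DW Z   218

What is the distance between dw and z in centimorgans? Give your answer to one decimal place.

The recombinant classes are DW Z and dw z: 218 + 173 = 391.
Recombination frequency = 391/1240 = 0.3153 ≈ 31.5%, i.e. 31.5 centimorgans.

31.5 centimorgans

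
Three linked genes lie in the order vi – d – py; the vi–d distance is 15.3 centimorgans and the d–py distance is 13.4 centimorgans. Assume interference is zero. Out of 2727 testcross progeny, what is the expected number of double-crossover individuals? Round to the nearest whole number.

Map distances give recombination frequencies of 0.153 and 0.134 for the two intervals.
With no interference, expected double-crossover frequency = 0.153 × 0.134 = 0.02050.
Expected number = 0.02050 × 2727 = 55.91 ≈ 56.

56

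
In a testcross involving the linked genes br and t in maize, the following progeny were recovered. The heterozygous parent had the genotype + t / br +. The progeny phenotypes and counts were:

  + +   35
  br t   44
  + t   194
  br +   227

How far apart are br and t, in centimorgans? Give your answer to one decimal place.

15.8 centimorgans

The recombinant classes are + + and br t: 35 + 44 = 79.
Recombination frequency = 79/500 = 0.1580 ≈ 15.8%, i.e. 15.8 centimorgans.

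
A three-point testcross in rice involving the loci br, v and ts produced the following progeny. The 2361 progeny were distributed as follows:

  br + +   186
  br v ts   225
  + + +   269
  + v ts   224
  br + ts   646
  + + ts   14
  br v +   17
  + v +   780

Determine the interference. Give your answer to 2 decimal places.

0.68

The two most frequent reciprocal classes, br + ts and + v +, are the parental types, so the F1 was br + ts / + v +.
The two rarest classes, + + ts and br v +, are the double crossovers. Comparing them with the parentals, only the br allele has switched, so br is the middle locus and the order is ts – br – v.
ts–br: (410 + 31)/2361 = 0.1868; br–v: (494 + 31)/2361 = 0.2224.
Expected DCO frequency = 0.1868 × 0.2224 ≈ 0.04154; observed = 31/2361 ≈ 0.01313.
Coefficient of coincidence = 0.01313/0.04154 ≈ 0.32; interference = 1 − 0.32 = 0.68.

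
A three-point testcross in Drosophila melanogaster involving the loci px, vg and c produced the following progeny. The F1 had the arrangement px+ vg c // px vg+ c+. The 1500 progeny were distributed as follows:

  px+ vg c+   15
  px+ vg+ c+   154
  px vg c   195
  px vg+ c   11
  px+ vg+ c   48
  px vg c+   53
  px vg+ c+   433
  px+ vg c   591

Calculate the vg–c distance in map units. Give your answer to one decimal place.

The two rarest classes, px+ vg c+ and px vg+ c, are the double crossovers. Comparing them with the parentals, only the c allele has switched, so c is the middle locus and the order is vg – c – px.
Crossovers in the vg–c interval produce the single-crossover classes px+ vg+ c and px vg c+ (48 + 53 = 101) plus the double crossovers (26).
RF(vg–c) = (101 + 26) / 1500 = 127/1500 = 0.0847 → 8.5 map units.

8.5 map units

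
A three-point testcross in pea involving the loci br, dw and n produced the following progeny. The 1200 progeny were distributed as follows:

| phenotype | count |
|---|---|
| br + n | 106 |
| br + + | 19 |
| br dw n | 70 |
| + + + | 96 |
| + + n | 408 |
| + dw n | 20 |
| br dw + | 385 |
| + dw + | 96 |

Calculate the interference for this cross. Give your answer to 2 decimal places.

The two most frequent reciprocal classes, + + n and br dw +, are the parental types, so the F1 was + + n / br dw +.
The two rarest classes, + dw n and br + +, are the double crossovers. Comparing them with the parentals, only the dw allele has switched, so dw is the middle locus and the order is br – dw – n.
br–dw: (202 + 39)/1200 = 0.2008; dw–n: (166 + 39)/1200 = 0.1708.
Expected DCO frequency = 0.2008 × 0.1708 ≈ 0.03430; observed = 39/1200 ≈ 0.03250.
Coefficient of coincidence = 0.03250/0.03430 ≈ 0.95; interference = 1 − 0.95 = 0.05.

0.05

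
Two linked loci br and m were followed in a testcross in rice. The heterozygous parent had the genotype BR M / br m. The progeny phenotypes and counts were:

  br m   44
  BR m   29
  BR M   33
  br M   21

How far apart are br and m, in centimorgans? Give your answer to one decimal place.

The recombinant classes are BR m and br M: 29 + 21 = 50.
Recombination frequency = 50/127 = 0.3937 ≈ 39.4%, i.e. 39.4 centimorgans.

39.4 centimorgans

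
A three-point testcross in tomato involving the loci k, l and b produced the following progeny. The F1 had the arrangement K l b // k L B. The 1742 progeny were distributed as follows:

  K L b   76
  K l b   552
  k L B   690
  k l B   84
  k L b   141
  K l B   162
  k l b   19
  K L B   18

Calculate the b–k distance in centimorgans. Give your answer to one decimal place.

The two rarest classes, k l b and K L B, are the double crossovers. Comparing them with the parentals, only the k allele has switched, so k is the middle locus and the order is l – k – b.
Crossovers in the k–b interval produce the single-crossover classes K l B and k L b (162 + 141 = 303) plus the double crossovers (37).
RF(k–b) = (303 + 37) / 1742 = 340/1742 = 0.1952 → 19.5 centimorgans.

19.5 centimorgans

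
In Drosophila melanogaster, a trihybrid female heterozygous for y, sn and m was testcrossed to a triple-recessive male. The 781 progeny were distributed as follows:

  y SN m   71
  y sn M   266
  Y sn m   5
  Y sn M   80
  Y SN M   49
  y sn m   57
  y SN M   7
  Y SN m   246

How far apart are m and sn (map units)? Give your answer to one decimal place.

The two most frequent reciprocal classes, y sn M and Y SN m, are the parental types, so the F1 was y sn M / Y SN m.
The two rarest classes, y SN M and Y sn m, are the double crossovers. Comparing them with the parentals, only the sn allele has switched, so sn is the middle locus and the order is y – sn – m.
Crossovers in the sn–m interval produce the single-crossover classes y sn m and Y SN M (57 + 49 = 106) plus the double crossovers (12).
RF(sn–m) = (106 + 12) / 781 = 118/781 = 0.1511 → 15.1 map units.

15.1 map units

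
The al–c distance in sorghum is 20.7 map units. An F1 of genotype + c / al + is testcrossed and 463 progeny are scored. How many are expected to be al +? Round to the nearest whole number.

A map distance of 20.7 map units corresponds to a recombination frequency of 0.207.
The F1 is + c / al +, so al + is a parental gamete class with expected frequency (1 − r)/2 = 0.793/2 = 0.3965.
Expected number = 0.3965 × 463 = 183.58 ≈ 184.

184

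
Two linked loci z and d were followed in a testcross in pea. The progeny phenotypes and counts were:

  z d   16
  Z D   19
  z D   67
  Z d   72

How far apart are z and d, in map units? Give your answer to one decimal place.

The two most frequent classes, Z d (72) and z D (67), are the parental types, so the F1 was Z d / z D.
The recombinant classes are Z D and z d: 19 + 16 = 35.
Recombination frequency = 35/174 = 0.2011 ≈ 20.1%, i.e. 20.1 map units.

20.1 map units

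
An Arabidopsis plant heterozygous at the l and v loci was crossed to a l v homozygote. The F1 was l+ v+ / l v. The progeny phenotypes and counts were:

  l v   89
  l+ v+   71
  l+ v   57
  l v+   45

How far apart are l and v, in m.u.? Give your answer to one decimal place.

The recombinant classes are l+ v and l v+: 57 + 45 = 102.
Recombination frequency = 102/262 = 0.3893 ≈ 38.9%, i.e. 38.9 m.u.

38.9 m.u.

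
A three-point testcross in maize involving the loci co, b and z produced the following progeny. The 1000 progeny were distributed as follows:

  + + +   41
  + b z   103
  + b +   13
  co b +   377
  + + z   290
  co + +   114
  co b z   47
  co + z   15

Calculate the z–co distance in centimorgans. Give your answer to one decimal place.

The two most frequent reciprocal classes, + + z and co b +, are the parental types, so the F1 was + + z / co b +.
The two rarest classes, co + z and + b +, are the double crossovers. Comparing them with the parentals, only the co allele has switched, so co is the middle locus and the order is z – co – b.
Crossovers in the z–co interval produce the single-crossover classes + + + and co b z (41 + 47 = 88) plus the double crossovers (28).
RF(z–co) = (88 + 28) / 1000 = 116/1000 = 0.1160 → 11.6 centimorgans.

11.6 centimorgans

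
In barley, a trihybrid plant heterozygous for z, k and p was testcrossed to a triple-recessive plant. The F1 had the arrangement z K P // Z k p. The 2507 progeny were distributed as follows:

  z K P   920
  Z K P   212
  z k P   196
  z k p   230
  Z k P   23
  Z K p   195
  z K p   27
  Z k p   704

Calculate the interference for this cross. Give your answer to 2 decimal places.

0.42

The two rarest classes, z K p and Z k P, are the double crossovers. Comparing them with the parentals, only the p allele has switched, so p is the middle locus and the order is k – p – z.
k–p: (391 + 50)/2507 = 0.1759; p–z: (442 + 50)/2507 = 0.1963.
Expected DCO frequency = 0.1759 × 0.1963 ≈ 0.03453; observed = 50/2507 ≈ 0.01994.
Coefficient of coincidence = 0.01994/0.03453 ≈ 0.58; interference = 1 − 0.58 = 0.42.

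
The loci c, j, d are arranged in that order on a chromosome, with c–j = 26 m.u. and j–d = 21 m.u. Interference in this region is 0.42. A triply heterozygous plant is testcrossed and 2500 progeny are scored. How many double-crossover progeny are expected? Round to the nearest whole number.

Map distances give recombination frequencies of 0.260 and 0.210 for the two intervals.
With interference 0.42 (so coincidence = 0.58), expected double-crossover frequency = 0.260 × 0.210 × 0.58 = 0.03167.
Expected number = 0.03167 × 2500 = 79.17 ≈ 79.

79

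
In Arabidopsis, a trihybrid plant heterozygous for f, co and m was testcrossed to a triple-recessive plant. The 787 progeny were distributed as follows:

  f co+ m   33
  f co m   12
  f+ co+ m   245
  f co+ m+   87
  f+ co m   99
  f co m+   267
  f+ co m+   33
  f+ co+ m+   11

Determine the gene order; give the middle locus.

m

The two most frequent reciprocal classes, f co m+ and f+ co+ m, are the parental types, so the F1 was f co m+ / f+ co+ m.
The two rarest classes, f co m and f+ co+ m+, are the double crossovers. Comparing them with the parentals, only the m allele has switched, so m is the middle locus and the order is f – m – co.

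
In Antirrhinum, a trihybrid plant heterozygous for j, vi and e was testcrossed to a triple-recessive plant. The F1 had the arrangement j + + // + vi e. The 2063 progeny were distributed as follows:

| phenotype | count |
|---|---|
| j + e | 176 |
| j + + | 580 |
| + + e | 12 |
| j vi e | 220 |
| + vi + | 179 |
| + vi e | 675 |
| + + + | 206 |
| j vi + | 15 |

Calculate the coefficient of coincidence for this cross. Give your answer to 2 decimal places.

The two rarest classes, j vi + and + + e, are the double crossovers. Comparing them with the parentals, only the vi allele has switched, so vi is the middle locus and the order is e – vi – j.
e–vi: (355 + 27)/2063 = 0.1852; vi–j: (426 + 27)/2063 = 0.2196.
Expected DCO frequency = 0.1852 × 0.2196 ≈ 0.04067; observed = 27/2063 ≈ 0.01309.
Coefficient of coincidence = 0.01309/0.04067 ≈ 0.32.

0.32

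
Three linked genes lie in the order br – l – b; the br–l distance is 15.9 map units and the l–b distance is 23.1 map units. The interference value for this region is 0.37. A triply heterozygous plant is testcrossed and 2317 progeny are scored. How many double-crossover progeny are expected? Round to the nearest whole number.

54

Map distances give recombination frequencies of 0.159 and 0.231 for the two intervals.
With interference 0.37 (so coincidence = 0.63), expected double-crossover frequency = 0.159 × 0.231 × 0.63 = 0.02314.
Expected number = 0.02314 × 2317 = 53.61 ≈ 54.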